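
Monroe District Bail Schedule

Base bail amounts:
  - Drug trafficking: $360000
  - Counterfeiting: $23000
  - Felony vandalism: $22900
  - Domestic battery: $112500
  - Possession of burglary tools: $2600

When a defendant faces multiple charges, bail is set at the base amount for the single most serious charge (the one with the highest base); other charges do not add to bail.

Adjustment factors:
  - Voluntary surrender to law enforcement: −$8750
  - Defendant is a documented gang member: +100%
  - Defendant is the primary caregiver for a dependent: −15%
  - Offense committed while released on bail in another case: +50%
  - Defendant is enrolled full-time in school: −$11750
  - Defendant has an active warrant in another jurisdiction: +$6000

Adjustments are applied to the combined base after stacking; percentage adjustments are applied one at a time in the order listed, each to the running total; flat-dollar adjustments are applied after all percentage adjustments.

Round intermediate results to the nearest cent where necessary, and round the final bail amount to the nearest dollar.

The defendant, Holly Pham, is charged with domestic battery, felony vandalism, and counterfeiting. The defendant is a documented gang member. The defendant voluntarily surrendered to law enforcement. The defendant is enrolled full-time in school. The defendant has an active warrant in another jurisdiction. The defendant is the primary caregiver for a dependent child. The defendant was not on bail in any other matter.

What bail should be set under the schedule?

Base amounts from the schedule: domestic battery $112500; felony vandalism $22900; counterfeiting $23000.
Stacking rule: use the highest base only. Highest is domestic battery at $112500. Combined base = $112500.
Defendant is a documented gang member (+100%): $112500 × 2 = $225000.
Defendant is the primary caregiver for a dependent (−15%): $225000 × 0.85 = $191250.
Voluntary surrender to law enforcement (−$8750 flat): $191250 − $8750 = $182500.
Defendant is enrolled full-time in school (−$11750 flat): $182500 − $11750 = $170750.
Defendant has an active warrant in another jurisdiction (+$6000 flat): $170750 + $6000 = $176750.

$176750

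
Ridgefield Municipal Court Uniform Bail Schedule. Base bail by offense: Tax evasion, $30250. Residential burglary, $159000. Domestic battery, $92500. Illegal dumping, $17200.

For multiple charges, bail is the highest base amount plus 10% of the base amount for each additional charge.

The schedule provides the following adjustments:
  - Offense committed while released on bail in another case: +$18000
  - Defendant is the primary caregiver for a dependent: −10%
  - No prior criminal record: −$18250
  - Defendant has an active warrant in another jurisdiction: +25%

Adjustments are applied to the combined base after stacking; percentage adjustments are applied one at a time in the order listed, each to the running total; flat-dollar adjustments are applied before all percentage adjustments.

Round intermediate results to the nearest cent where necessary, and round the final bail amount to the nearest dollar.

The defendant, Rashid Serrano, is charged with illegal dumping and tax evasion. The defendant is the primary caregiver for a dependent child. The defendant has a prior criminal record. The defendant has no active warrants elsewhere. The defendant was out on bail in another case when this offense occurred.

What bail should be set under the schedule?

Base amounts from the schedule: illegal dumping $17200; tax evasion $30250.
Stacking rule: highest base plus 10% of each additional charge. Highest is tax evasion at $30250. Additional: $17200 × 10% = $1720. Combined base = $30250 + $1720 = $31970.
Offense committed while released on bail in another case (+$18000 flat): $31970 + $18000 = $49970.
Defendant is the primary caregiver for a dependent (−10%): $49970 × 0.9 = $44973.

$44973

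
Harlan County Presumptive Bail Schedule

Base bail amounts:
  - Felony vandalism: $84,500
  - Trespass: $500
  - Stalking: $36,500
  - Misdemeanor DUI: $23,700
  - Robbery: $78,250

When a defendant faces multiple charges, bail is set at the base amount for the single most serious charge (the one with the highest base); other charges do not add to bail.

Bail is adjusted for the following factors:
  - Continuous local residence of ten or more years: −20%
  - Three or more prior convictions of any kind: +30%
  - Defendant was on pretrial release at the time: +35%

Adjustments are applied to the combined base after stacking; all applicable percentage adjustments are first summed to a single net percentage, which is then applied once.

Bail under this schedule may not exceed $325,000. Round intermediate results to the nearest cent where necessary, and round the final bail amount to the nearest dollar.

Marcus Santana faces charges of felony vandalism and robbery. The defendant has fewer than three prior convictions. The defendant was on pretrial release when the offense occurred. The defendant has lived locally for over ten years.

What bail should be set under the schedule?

Base amounts from the schedule: felony vandalism $84,500; robbery $78,250.
Stacking rule: use the highest base only. Highest is felony vandalism at $84,500. Combined base = $84,500.
Net percentage adjustment: −20% +35% = +15%. $84,500 × 1.15 = $97,175.
$97,175 is within the $325,000 maximum.

$97,175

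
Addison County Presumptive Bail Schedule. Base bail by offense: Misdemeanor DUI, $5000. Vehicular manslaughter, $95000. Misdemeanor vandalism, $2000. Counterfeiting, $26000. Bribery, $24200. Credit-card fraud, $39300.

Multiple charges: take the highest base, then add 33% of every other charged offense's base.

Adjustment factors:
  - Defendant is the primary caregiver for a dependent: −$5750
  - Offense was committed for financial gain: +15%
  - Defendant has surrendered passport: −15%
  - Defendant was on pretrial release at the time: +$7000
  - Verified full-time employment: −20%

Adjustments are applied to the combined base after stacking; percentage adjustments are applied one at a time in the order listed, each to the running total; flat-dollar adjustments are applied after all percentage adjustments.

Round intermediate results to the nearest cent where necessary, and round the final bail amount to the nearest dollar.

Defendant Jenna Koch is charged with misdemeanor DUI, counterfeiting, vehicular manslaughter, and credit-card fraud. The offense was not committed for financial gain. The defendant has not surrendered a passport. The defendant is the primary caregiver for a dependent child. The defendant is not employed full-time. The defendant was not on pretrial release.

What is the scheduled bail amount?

Base amounts from the schedule: misdemeanor DUI $5000; counterfeiting $26000; vehicular manslaughter $95000; credit-card fraud $39300.
Stacking rule: highest base plus 33% of each additional charge. Highest is vehicular manslaughter at $95000. Additional: $5000 × 33% = $1650; $26000 × 33% = $8580; $39300 × 33% = $12969. Combined base = $95000 + $23199 = $118199.
Defendant is the primary caregiver for a dependent (−$5750 flat): $118199 − $5750 = $112449.

$112449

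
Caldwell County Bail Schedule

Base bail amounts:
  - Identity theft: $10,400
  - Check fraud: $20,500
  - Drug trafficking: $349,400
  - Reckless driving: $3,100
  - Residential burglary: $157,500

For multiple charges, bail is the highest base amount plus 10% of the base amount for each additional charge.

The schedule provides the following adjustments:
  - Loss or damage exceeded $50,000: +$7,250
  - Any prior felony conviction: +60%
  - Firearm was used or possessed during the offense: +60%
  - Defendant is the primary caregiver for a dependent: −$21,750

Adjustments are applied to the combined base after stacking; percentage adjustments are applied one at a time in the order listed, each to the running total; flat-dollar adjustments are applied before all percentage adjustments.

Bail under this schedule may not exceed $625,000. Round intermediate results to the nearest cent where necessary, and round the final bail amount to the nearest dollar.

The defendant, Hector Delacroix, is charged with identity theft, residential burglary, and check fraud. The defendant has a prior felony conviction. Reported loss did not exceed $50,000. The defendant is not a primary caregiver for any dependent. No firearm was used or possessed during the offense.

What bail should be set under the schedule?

$256,944

Base amounts from the schedule: identity theft $10,400; residential burglary $157,500; check fraud $20,500.
Stacking rule: highest base plus 10% of each additional charge. Highest is residential burglary at $157,500. Additional: $10,400 × 10% = $1,040; $20,500 × 10% = $2,050. Combined base = $157,500 + $3,090 = $160,590.
Any prior felony conviction (+60%): $160,590 × 1.6 = $256,944.
$256,944 is within the $625,000 maximum.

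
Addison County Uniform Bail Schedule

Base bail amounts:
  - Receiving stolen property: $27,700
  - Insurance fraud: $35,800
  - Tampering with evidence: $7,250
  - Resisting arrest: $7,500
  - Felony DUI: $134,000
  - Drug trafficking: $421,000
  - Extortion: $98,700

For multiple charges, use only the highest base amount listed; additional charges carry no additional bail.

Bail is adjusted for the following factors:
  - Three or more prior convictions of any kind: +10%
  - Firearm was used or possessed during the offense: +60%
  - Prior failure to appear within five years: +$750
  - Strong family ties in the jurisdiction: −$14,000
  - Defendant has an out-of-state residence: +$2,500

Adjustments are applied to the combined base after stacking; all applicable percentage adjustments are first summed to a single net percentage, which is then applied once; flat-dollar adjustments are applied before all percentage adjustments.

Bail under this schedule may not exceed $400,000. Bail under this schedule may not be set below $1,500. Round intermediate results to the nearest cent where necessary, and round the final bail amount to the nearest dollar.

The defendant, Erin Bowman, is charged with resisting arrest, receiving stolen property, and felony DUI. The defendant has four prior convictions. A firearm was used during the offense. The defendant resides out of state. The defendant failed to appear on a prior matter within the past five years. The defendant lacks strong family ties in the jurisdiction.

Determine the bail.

Base amounts from the schedule: resisting arrest $7,500; receiving stolen property $27,700; felony DUI $134,000.
Stacking rule: use the highest base only. Highest is felony DUI at $134,000. Combined base = $134,000.
Prior failure to appear within five years (+$750 flat): $134,000 + $750 = $134,750.
Defendant has an out-of-state residence (+$2,500 flat): $134,750 + $2,500 = $137,250.
Net percentage adjustment: +10% +60% = +70%. $137,250 × 1.7 = $233,325.
$233,325 is within the $400,000 maximum.
$233,325 is at or above the $1,500 minimum.

$233,325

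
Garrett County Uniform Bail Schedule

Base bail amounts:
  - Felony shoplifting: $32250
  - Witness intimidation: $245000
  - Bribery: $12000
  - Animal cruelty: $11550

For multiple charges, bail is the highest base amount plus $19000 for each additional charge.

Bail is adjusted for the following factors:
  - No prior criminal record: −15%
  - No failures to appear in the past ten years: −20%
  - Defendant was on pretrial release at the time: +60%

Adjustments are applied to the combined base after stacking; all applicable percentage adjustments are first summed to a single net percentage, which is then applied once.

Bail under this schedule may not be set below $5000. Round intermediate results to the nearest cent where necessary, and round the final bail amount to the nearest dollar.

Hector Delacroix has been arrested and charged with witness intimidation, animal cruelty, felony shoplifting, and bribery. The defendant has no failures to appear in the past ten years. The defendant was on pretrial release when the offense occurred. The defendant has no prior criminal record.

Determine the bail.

$377500

Base amounts from the schedule: witness intimidation $245000; animal cruelty $11550; felony shoplifting $32250; bribery $12000.
Stacking rule: highest base plus $19000 per additional charge. Highest is witness intimidation at $245000; 3 additional charges → +$57000. Combined base = $302000.
Net percentage adjustment: −15% −20% +60% = +25%. $302000 × 1.25 = $377500.
$377500 is at or above the $5000 minimum.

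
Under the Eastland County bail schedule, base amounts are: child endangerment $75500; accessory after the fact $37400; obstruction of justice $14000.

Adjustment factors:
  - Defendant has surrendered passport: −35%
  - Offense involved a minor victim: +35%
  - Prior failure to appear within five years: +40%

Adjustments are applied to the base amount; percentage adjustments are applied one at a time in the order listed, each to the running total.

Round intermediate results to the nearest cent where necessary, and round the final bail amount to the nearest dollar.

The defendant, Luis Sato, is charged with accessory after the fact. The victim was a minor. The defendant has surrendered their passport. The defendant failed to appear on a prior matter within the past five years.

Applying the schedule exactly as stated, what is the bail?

$45946

Base amounts from the schedule: accessory after the fact $37400.
Single charge. Combined base = $37400.
Defendant has surrendered passport (−35%): $37400 × 0.65 = $24310.
Offense involved a minor victim (+35%): $24310 × 1.35 = $32818.50.
Prior failure to appear within five years (+40%): $32818.50 × 1.4 = $45945.90.
Rounded to the nearest dollar: $45946.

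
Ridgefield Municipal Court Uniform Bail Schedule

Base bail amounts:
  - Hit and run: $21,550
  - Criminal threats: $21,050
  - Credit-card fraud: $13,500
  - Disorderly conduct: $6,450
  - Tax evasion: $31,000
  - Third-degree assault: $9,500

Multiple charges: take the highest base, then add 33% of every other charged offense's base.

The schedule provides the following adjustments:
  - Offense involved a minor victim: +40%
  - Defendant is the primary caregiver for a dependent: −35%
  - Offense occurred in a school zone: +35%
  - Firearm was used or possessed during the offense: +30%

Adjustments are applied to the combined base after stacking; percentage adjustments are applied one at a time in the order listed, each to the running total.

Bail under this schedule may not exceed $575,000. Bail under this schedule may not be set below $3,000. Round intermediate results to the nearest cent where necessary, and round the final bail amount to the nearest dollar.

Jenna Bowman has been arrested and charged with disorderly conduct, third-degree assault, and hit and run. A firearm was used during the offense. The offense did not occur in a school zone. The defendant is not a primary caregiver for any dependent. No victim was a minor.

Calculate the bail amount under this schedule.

$34,858

Base amounts from the schedule: disorderly conduct $6,450; third-degree assault $9,500; hit and run $21,550.
Stacking rule: highest base plus 33% of each additional charge. Highest is hit and run at $21,550. Additional: $6,450 × 33% = $2,128.50; $9,500 × 33% = $3,135. Combined base = $21,550 + $5,263.50 = $26,813.50.
Firearm was used or possessed during the offense (+30%): $26,813.50 × 1.3 = $34,857.55.
$34,857.55 is within the $575,000 maximum.
$34,857.55 is at or above the $3,000 minimum.
Rounded to the nearest dollar: $34,858.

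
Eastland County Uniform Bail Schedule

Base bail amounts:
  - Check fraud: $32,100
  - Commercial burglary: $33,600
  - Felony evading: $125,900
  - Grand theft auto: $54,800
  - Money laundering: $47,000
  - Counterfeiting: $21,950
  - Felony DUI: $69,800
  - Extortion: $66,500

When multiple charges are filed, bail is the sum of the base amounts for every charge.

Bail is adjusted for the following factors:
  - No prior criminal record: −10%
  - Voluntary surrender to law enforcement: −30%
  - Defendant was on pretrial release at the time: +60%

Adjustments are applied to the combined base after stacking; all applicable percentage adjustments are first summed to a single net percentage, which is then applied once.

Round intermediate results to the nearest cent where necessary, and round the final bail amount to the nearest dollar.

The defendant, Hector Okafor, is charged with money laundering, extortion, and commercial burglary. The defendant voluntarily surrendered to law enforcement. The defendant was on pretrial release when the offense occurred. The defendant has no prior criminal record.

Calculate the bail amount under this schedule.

Base amounts from the schedule: money laundering $47,000; extortion $66,500; commercial burglary $33,600.
Stacking rule: sum of all bases. $47,000 + $66,500 + $33,600 = $147,100.
Net percentage adjustment: −10% −30% +60% = +20%. $147,100 × 1.2 = $176,520.

$176,520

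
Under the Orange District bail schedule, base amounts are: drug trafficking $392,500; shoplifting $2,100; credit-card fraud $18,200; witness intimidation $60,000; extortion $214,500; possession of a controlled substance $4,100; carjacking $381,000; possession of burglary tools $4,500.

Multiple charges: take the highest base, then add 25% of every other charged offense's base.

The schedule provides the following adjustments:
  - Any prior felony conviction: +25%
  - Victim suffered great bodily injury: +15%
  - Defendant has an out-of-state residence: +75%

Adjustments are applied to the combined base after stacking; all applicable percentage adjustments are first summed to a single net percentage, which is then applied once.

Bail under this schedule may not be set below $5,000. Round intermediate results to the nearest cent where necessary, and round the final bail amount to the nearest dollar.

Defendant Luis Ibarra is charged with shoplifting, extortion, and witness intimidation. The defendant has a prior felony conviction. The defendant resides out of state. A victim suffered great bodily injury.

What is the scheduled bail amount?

$494,554

Base amounts from the schedule: shoplifting $2,100; extortion $214,500; witness intimidation $60,000.
Stacking rule: highest base plus 25% of each additional charge. Highest is extortion at $214,500. Additional: $2,100 × 25% = $525; $60,000 × 25% = $15,000. Combined base = $214,500 + $15,525 = $230,025.
Net percentage adjustment: +25% +15% +75% = +115%. $230,025 × 2.15 = $494,553.75.
$494,553.75 is at or above the $5,000 minimum.
Rounded to the nearest dollar: $494,554.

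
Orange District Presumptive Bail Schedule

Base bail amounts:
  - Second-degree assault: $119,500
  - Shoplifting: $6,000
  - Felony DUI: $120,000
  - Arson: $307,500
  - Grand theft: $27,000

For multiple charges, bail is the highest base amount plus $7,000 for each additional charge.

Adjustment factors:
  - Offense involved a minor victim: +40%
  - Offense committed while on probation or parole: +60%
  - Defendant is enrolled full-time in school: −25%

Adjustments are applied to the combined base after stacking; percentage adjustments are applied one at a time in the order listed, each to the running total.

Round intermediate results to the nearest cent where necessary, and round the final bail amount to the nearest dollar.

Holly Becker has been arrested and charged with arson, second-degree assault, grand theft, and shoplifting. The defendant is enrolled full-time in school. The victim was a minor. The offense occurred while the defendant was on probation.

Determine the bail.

Base amounts from the schedule: arson $307,500; second-degree assault $119,500; grand theft $27,000; shoplifting $6,000.
Stacking rule: highest base plus $7,000 per additional charge. Highest is arson at $307,500; 3 additional charges → +$21,000. Combined base = $328,500.
Offense involved a minor victim (+40%): $328,500 × 1.4 = $459,900.
Offense committed while on probation or parole (+60%): $459,900 × 1.6 = $735,840.
Defendant is enrolled full-time in school (−25%): $735,840 × 0.75 = $551,880.

$551,880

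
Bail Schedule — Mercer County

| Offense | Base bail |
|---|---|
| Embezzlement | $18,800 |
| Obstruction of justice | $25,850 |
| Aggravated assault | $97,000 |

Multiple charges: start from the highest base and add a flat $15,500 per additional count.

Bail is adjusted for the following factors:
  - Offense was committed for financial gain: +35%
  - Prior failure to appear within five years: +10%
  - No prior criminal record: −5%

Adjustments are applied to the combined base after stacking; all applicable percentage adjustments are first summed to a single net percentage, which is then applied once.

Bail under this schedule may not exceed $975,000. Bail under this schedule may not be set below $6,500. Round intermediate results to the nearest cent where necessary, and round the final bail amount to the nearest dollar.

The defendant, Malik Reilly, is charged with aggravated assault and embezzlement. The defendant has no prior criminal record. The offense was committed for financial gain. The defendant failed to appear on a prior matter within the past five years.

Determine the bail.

$157,500

Base amounts from the schedule: aggravated assault $97,000; embezzlement $18,800.
Stacking rule: highest base plus $15,500 per additional charge. Highest is aggravated assault at $97,000; 1 additional charge → +$15,500. Combined base = $112,500.
Net percentage adjustment: +35% +10% −5% = +40%. $112,500 × 1.4 = $157,500.
$157,500 is within the $975,000 maximum.
$157,500 is at or above the $6,500 minimum.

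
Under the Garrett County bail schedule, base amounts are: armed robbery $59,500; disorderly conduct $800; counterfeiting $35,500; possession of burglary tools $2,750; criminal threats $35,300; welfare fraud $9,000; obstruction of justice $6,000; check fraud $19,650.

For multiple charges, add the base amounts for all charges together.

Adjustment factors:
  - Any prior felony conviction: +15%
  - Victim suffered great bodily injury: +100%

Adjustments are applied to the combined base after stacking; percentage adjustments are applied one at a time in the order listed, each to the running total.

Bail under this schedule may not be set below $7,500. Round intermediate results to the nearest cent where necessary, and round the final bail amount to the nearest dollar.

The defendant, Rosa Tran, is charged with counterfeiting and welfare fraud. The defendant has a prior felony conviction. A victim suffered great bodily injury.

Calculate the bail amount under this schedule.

Base amounts from the schedule: counterfeiting $35,500; welfare fraud $9,000.
Stacking rule: sum of all bases. $35,500 + $9,000 = $44,500.
Any prior felony conviction (+15%): $44,500 × 1.15 = $51,175.
Victim suffered great bodily injury (+100%): $51,175 × 2 = $102,350.
$102,350 is at or above the $7,500 minimum.

$102,350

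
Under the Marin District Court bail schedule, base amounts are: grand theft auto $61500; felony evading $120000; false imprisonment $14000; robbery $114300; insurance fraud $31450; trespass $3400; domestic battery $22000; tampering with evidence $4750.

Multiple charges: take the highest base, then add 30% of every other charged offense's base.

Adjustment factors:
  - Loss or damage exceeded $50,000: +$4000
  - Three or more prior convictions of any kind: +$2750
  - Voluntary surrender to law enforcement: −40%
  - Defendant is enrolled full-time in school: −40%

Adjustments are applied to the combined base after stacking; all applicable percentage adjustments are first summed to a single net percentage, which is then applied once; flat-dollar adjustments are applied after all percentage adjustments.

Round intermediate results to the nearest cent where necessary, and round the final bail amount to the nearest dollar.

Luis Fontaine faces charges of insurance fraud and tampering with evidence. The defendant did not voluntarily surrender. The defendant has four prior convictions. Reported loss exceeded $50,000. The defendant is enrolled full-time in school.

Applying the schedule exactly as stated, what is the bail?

$26475

Base amounts from the schedule: insurance fraud $31450; tampering with evidence $4750.
Stacking rule: highest base plus 30% of each additional charge. Highest is insurance fraud at $31450. Additional: $4750 × 30% = $1425. Combined base = $31450 + $1425 = $32875.
Defendant is enrolled full-time in school (−40%): $32875 × 0.6 = $19725.
Loss or damage exceeded $50,000 (+$4000 flat): $19725 + $4000 = $23725.
Three or more prior convictions of any kind (+$2750 flat): $23725 + $2750 = $26475.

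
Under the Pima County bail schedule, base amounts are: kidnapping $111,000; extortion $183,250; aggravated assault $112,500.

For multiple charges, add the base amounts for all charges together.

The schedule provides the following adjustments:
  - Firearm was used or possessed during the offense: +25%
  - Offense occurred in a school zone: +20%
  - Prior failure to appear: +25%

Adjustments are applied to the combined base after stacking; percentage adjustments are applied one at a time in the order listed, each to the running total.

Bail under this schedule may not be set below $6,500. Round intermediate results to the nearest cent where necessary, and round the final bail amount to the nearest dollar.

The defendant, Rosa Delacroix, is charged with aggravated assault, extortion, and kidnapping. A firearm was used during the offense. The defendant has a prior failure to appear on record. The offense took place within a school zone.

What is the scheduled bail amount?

$762,656

Base amounts from the schedule: aggravated assault $112,500; extortion $183,250; kidnapping $111,000.
Stacking rule: sum of all bases. $112,500 + $183,250 + $111,000 = $406,750.
Firearm was used or possessed during the offense (+25%): $406,750 × 1.25 = $508,437.50.
Offense occurred in a school zone (+20%): $508,437.50 × 1.2 = $610,125.
Prior failure to appear (+25%): $610,125 × 1.25 = $762,656.25.
$762,656.25 is at or above the $6,500 minimum.
Rounded to the nearest dollar: $762,656.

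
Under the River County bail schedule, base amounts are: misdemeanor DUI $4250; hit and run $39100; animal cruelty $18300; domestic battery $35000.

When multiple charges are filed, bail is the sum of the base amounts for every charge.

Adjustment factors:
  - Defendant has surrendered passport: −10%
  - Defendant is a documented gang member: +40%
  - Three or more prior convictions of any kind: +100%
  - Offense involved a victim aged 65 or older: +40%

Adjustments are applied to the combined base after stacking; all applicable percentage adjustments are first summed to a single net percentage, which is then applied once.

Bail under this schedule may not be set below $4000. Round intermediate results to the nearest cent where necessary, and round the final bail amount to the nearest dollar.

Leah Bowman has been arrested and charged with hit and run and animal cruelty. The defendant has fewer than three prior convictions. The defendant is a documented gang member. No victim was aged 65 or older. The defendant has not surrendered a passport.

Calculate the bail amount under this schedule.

Base amounts from the schedule: hit and run $39100; animal cruelty $18300.
Stacking rule: sum of all bases. $39100 + $18300 = $57400.
Defendant is a documented gang member (+40%): $57400 × 1.4 = $80360.
$80360 is at or above the $4000 minimum.

$80360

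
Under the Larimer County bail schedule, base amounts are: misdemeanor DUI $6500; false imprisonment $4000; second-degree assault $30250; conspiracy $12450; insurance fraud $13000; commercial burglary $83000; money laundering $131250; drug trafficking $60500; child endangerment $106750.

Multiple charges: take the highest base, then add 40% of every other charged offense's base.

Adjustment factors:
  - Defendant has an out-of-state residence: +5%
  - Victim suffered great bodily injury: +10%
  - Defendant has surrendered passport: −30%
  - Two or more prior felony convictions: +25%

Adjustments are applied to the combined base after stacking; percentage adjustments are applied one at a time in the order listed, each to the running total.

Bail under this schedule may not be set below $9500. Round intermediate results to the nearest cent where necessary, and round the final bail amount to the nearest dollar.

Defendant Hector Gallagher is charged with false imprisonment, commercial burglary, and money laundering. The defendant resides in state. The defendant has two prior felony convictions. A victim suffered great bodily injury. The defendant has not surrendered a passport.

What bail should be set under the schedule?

Base amounts from the schedule: false imprisonment $4000; commercial burglary $83000; money laundering $131250.
Stacking rule: highest base plus 40% of each additional charge. Highest is money laundering at $131250. Additional: $4000 × 40% = $1600; $83000 × 40% = $33200. Combined base = $131250 + $34800 = $166050.
Victim suffered great bodily injury (+10%): $166050 × 1.1 = $182655.
Two or more prior felony convictions (+25%): $182655 × 1.25 = $228318.75.
$228318.75 is at or above the $9500 minimum.
Rounded to the nearest dollar: $228319.

$228319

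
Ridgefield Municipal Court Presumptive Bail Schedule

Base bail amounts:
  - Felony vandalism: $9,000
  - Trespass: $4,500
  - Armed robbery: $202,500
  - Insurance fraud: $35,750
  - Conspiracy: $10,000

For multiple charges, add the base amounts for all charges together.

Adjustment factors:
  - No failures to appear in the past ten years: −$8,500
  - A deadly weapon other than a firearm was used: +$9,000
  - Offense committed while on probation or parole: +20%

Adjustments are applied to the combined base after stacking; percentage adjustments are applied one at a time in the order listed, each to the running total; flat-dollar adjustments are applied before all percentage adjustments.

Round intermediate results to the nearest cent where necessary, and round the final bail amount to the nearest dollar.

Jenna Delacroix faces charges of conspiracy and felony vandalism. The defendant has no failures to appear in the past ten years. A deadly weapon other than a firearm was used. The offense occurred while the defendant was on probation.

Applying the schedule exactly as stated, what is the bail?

Base amounts from the schedule: conspiracy $10,000; felony vandalism $9,000.
Stacking rule: sum of all bases. $10,000 + $9,000 = $19,000.
No failures to appear in the past ten years (−$8,500 flat): $19,000 − $8,500 = $10,500.
A deadly weapon other than a firearm was used (+$9,000 flat): $10,500 + $9,000 = $19,500.
Offense committed while on probation or parole (+20%): $19,500 × 1.2 = $23,400.

$23,400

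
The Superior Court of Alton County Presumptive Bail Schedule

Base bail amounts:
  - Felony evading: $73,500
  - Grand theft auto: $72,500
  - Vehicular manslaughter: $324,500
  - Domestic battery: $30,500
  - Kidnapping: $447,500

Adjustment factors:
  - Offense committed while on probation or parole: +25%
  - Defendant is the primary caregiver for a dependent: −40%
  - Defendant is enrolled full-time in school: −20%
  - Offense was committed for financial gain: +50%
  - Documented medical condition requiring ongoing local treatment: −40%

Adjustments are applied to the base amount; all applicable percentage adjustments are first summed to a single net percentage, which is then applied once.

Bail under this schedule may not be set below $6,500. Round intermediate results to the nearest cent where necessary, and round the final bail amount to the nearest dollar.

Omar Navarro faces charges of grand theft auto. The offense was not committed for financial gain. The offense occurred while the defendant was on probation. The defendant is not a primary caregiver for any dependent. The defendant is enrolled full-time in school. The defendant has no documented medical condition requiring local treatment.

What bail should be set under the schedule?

$76,125

Base amounts from the schedule: grand theft auto $72,500.
Single charge. Combined base = $72,500.
Net percentage adjustment: +25% −20% = +5%. $72,500 × 1.05 = $76,125.
$76,125 is at or above the $6,500 minimum.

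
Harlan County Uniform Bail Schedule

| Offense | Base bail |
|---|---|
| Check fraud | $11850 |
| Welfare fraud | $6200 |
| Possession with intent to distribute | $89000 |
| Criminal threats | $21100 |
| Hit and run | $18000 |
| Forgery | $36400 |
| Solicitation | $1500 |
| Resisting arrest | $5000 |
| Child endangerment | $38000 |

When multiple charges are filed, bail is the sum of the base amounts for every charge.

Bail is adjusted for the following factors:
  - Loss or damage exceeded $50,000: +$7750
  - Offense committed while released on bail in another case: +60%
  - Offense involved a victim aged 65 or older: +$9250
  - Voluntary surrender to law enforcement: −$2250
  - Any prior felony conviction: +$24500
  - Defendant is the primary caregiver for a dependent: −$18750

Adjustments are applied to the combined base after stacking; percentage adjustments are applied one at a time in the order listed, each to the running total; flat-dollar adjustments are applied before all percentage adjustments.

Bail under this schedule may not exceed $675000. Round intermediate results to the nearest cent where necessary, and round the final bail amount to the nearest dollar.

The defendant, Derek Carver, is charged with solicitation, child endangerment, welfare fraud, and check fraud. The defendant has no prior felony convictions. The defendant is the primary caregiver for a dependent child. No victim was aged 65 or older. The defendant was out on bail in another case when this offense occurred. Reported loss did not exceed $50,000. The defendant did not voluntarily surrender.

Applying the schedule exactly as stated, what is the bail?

Base amounts from the schedule: solicitation $1500; child endangerment $38000; welfare fraud $6200; check fraud $11850.
Stacking rule: sum of all bases. $1500 + $38000 + $6200 + $11850 = $57550.
Defendant is the primary caregiver for a dependent (−$18750 flat): $57550 − $18750 = $38800.
Offense committed while released on bail in another case (+60%): $38800 × 1.6 = $62080.
$62080 is within the $675000 maximum.

$62080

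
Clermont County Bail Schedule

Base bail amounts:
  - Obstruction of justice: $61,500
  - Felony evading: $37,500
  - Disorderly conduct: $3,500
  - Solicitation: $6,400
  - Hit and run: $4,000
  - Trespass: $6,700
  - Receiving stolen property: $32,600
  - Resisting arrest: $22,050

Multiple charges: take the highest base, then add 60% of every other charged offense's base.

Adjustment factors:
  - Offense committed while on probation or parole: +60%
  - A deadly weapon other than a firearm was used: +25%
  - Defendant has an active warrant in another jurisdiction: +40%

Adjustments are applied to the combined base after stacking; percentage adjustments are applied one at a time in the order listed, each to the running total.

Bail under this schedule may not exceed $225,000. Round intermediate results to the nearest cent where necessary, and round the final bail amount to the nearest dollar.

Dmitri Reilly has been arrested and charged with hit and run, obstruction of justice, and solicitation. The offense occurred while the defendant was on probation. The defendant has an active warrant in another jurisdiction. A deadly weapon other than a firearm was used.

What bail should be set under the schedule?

Base amounts from the schedule: hit and run $4,000; obstruction of justice $61,500; solicitation $6,400.
Stacking rule: highest base plus 60% of each additional charge. Highest is obstruction of justice at $61,500. Additional: $4,000 × 60% = $2,400; $6,400 × 60% = $3,840. Combined base = $61,500 + $6,240 = $67,740.
Offense committed while on probation or parole (+60%): $67,740 × 1.6 = $108,384.
A deadly weapon other than a firearm was used (+25%): $108,384 × 1.25 = $135,480.
Defendant has an active warrant in another jurisdiction (+40%): $135,480 × 1.4 = $189,672.
$189,672 is within the $225,000 maximum.

$189,672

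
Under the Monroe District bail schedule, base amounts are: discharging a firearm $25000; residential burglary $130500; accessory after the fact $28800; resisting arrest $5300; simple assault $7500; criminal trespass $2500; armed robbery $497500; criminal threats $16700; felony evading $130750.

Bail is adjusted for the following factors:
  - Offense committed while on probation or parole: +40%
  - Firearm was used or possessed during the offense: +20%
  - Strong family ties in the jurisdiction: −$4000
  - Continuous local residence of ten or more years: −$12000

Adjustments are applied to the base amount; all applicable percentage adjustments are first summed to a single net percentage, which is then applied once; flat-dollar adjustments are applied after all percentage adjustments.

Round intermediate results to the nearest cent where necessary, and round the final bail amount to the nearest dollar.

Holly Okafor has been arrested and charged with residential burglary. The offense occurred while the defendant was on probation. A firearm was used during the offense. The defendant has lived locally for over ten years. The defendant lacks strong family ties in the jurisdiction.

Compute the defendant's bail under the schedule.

Base amounts from the schedule: residential burglary $130500.
Single charge. Combined base = $130500.
Net percentage adjustment: +40% +20% = +60%. $130500 × 1.6 = $208800.
Continuous local residence of ten or more years (−$12000 flat): $208800 − $12000 = $196800.

$196800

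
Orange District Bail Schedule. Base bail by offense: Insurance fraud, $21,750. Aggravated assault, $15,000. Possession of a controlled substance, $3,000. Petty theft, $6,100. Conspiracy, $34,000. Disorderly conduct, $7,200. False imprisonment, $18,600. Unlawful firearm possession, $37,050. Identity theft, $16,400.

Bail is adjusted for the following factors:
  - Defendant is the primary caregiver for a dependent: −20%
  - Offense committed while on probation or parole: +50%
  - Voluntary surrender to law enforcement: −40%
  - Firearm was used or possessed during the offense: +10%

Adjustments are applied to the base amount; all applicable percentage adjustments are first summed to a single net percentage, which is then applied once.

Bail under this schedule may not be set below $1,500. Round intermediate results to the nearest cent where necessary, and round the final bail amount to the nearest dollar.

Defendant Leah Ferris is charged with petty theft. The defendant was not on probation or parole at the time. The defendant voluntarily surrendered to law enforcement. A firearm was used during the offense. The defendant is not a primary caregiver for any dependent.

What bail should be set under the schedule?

Base amounts from the schedule: petty theft $6,100.
Single charge. Combined base = $6,100.
Net percentage adjustment: −40% +10% = −30%. $6,100 × 0.7 = $4,270.
$4,270 is at or above the $1,500 minimum.

$4,270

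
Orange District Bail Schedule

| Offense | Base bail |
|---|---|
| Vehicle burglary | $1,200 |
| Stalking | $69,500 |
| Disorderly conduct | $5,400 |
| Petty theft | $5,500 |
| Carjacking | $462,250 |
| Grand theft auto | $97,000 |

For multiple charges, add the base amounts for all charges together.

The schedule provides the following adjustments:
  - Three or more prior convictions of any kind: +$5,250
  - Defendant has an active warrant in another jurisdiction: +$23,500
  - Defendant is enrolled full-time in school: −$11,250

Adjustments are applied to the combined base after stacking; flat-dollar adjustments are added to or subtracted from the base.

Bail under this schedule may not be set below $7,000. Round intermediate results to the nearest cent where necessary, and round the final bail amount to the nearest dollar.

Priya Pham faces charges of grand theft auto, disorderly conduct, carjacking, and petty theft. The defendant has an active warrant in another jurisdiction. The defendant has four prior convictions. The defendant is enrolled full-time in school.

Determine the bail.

$587,650

Base amounts from the schedule: grand theft auto $97,000; disorderly conduct $5,400; carjacking $462,250; petty theft $5,500.
Stacking rule: sum of all bases. $97,000 + $5,400 + $462,250 + $5,500 = $570,150.
Three or more prior convictions of any kind (+$5,250 flat): $570,150 + $5,250 = $575,400.
Defendant has an active warrant in another jurisdiction (+$23,500 flat): $575,400 + $23,500 = $598,900.
Defendant is enrolled full-time in school (−$11,250 flat): $598,900 − $11,250 = $587,650.
$587,650 is at or above the $7,000 minimum.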